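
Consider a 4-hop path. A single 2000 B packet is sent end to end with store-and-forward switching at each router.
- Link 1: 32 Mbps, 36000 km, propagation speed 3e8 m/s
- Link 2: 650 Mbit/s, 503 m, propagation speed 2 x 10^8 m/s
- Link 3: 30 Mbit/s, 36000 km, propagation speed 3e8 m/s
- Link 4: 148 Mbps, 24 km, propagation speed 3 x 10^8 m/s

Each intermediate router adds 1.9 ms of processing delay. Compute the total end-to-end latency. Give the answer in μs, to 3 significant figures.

247000 μs

L = 2000 × 8 = 16000 bits.
Transmission delays (L/R per hop): 500, 24.6154, 533.333, 108.108 μs; sum = 1166.06 μs.
Propagation delays (d/s per hop): 120000, 2.515, 120000, 80 μs; sum = 240083 μs.
Processing at 3 router(s): 3 × 1.9 ms = 5700 μs.
End-to-end = 247000 μs.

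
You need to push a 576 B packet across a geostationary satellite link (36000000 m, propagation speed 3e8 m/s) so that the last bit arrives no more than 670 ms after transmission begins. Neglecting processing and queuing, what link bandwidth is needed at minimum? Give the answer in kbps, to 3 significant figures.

L = 4608 bits.
Propagation delay = 36000000 / 300000000 = 120 ms.
Transmission budget = 670 − 120 = 550 ms.
R ≥ L / t_tx = 4608 bits / 0.55 s = 8.38 kbps.

8.38 kbps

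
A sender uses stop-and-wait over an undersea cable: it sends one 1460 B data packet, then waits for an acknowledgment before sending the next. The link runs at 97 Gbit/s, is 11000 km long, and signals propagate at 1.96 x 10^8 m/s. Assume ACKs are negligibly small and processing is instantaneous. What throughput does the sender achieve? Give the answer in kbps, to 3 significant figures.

t_tx = L/R = 11680/97000000000 = 1.20412e-07 s.
t_prop = 11000000/196000000 = 0.0561224 s; RTT = 0.112245 s.
Cycle = t_tx + RTT = 0.112245 s.
Throughput = L / cycle = 11680 / 0.112245 = 104 kbps.

104 kbps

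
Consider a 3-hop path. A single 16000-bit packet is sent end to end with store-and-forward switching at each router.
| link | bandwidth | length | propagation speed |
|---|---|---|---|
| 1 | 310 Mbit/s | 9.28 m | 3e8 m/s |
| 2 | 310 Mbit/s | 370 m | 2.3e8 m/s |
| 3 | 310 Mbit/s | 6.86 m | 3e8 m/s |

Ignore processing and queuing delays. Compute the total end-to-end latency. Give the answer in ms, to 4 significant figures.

Transmission delay per hop = L/R = 16000/310000000 = 0.0516129 ms; 3 hops → 0.154839 ms.
Propagation delays (d/s per hop): 3.09333e-05, 0.0016087, 2.28667e-05 ms; sum = 0.0016625 ms.
End-to-end = 0.1565 ms.

0.1565 ms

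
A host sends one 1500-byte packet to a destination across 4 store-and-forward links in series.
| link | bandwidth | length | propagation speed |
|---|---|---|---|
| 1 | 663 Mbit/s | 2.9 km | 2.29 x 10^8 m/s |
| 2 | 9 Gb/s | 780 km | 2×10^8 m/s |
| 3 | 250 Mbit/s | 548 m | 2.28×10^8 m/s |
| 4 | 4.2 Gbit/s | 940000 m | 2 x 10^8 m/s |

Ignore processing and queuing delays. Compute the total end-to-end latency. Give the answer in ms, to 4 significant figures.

L = 1500 × 8 = 12000 bits.
Transmission delays (L/R per hop): 0.0180995, 0.00133333, 0.048, 0.00285714 ms; sum = 0.07029 ms.
Propagation delays (d/s per hop): 0.0126638, 3.9, 0.00240351, 4.7 ms; sum = 8.61507 ms.
End-to-end = 8.685 ms.

8.685 ms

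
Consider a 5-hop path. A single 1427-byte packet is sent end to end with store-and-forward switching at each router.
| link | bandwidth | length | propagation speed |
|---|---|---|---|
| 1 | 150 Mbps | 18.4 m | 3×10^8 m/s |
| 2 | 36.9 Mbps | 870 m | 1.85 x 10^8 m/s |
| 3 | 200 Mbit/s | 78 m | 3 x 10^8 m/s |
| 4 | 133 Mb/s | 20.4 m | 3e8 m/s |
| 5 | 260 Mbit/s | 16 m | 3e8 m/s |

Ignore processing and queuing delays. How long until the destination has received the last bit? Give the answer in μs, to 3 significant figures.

L = 1427 × 8 = 11416 bits.
Transmission delays (L/R per hop): 76.1067, 309.377, 57.08, 85.8346, 43.9077 μs; sum = 572.306 μs.
Propagation delays (d/s per hop): 0.0613333, 4.7027, 0.26, 0.068, 0.0533333 μs; sum = 5.14537 μs.
End-to-end = 577 μs.

577 μs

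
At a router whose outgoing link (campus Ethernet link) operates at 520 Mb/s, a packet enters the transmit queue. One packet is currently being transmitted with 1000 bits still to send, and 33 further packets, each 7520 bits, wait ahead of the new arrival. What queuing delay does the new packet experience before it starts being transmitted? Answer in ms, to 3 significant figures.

0.479 ms

Each queued packet: L/R = 7520/520000000 = 0.0144615 ms.
33 queued → 0.477231 ms.
Plus remaining 1000 bits of current packet: 0.00192308 ms.
Queuing delay = 0.479 ms.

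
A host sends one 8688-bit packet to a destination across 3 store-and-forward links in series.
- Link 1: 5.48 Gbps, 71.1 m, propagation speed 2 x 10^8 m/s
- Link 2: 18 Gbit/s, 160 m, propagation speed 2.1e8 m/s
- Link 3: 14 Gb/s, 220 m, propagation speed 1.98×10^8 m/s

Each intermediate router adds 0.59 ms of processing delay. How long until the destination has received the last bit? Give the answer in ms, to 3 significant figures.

Transmission delays (L/R per hop): 0.0015854, 0.000482667, 0.000620571 ms; sum = 0.00268864 ms.
Propagation delays (d/s per hop): 0.0003555, 0.000761905, 0.00111111 ms; sum = 0.00222852 ms.
Processing at 2 router(s): 2 × 0.59 ms = 1.18 ms.
End-to-end = 1.18 ms.

1.18 ms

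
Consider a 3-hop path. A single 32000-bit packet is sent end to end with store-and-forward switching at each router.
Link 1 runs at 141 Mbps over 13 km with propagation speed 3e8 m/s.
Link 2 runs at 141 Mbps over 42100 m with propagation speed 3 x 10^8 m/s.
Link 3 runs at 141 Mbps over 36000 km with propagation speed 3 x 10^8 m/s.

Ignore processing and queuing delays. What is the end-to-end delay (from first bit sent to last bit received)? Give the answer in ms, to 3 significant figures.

Transmission delay per hop = L/R = 32000/141000000 = 0.22695 ms; 3 hops → 0.680851 ms.
Propagation delays (d/s per hop): 0.0433333, 0.140333, 120 ms; sum = 120.184 ms.
End-to-end = 121 ms.

121 ms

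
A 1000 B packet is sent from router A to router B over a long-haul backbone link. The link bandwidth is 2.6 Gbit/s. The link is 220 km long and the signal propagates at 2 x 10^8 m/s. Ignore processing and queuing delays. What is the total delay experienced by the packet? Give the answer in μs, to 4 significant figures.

L = 1000 × 8 = 8000 bits.
Transmission delay = L/R = 8000 / 2600000000 = 3.07692 μs.
Propagation delay = d/s = 220000 m / 200000000 m/s = 1100 μs.
Total = 1103 μs.

1103 μs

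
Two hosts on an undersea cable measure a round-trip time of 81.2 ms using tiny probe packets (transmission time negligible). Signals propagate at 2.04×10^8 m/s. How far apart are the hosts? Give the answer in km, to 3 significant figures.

8280 km

One-way propagation = RTT/2 = 40.6 ms.
d = s × t = 204000000 × 0.0406 = 8280 km.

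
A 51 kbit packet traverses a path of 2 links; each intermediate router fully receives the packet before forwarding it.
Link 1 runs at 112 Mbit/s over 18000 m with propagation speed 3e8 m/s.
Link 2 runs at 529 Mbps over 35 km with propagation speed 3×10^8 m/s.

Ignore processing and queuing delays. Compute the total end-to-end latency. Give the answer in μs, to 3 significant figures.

728 μs

L = 51000 bits.
Transmission delays (L/R per hop): 455.357, 96.4083 μs; sum = 551.765 μs.
Propagation delays (d/s per hop): 60, 116.667 μs; sum = 176.667 μs.
End-to-end = 728 μs.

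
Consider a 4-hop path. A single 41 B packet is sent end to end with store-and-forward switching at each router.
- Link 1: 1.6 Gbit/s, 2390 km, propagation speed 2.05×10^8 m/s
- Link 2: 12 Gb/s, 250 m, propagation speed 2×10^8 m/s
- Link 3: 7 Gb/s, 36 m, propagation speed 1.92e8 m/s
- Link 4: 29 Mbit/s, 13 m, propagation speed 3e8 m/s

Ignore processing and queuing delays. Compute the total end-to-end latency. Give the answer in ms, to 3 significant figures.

L = 41 × 8 = 328 bits.
Transmission delays (L/R per hop): 0.000205, 2.73333e-05, 4.68571e-05, 0.0113103 ms; sum = 0.0115895 ms.
Propagation delays (d/s per hop): 11.6585, 0.00125, 0.0001875, 4.33333e-05 ms; sum = 11.66 ms.
End-to-end = 11.7 ms.

11.7 ms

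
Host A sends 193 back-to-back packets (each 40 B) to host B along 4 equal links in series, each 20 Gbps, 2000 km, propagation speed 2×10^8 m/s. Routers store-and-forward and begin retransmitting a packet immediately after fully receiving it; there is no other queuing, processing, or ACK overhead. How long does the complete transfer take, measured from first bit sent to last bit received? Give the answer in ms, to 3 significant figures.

Per-hop transmission t_tx = L/R = 320/20000000000 = 1.6e-05 ms.
Per-hop propagation t_prop = 2000000/200000000 = 10 ms.
Pipeline fill: first packet needs 4·t_tx to clear all hops; remaining 192 packets each add one t_tx.
Total = (4+193-1)·t_tx + 4·t_prop = 196·1.6e-05 + 4·10 = 40.0 ms.

40.0 ms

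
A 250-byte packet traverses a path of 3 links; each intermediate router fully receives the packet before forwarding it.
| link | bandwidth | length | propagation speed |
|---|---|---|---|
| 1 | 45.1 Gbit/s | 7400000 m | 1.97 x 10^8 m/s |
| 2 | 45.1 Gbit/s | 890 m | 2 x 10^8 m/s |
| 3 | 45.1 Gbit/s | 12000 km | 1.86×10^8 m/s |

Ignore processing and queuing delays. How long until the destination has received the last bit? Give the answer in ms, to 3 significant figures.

102 ms

L = 250 × 8 = 2000 bits.
Transmission delay per hop = L/R = 2000/45100000000 = 4.43459e-05 ms; 3 hops → 0.000133038 ms.
Propagation delays (d/s per hop): 37.5635, 0.00445, 64.5161 ms; sum = 102.084 ms.
End-to-end = 102 ms.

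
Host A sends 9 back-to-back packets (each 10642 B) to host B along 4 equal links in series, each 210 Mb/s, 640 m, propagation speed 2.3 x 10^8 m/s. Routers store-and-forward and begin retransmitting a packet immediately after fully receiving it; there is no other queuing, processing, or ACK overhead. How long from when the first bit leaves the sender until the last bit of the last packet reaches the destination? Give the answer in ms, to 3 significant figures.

4.88 ms

Per-hop transmission t_tx = L/R = 85136/210000000 = 0.40541 ms.
Per-hop propagation t_prop = 640/2.3e+08 = 0.00278261 ms.
Pipeline fill: first packet needs 4·t_tx to clear all hops; remaining 8 packets each add one t_tx.
Total = (4+9-1)·t_tx + 4·t_prop = 12·0.40541 + 4·0.00278261 = 4.88 ms.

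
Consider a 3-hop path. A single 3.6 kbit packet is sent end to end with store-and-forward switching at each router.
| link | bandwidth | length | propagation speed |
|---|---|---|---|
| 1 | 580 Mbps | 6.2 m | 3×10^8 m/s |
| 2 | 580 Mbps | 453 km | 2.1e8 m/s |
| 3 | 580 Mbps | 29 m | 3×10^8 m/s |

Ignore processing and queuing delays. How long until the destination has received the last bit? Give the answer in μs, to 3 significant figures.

2180 μs

L = 3600 bits.
Transmission delay per hop = L/R = 3600/580000000 = 6.2069 μs; 3 hops → 18.6207 μs.
Propagation delays (d/s per hop): 0.0206667, 2157.14, 0.0966667 μs; sum = 2157.26 μs.
End-to-end = 2180 μs.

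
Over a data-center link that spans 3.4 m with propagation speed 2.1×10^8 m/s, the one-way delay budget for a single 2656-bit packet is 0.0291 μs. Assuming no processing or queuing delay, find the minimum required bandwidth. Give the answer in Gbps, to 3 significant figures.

206 Gbps

Propagation delay = 3.4 / 210000000 = 0.0161905 μs.
Transmission budget = 0.0291 − 0.0161905 = 0.0129095 μs.
R ≥ L / t_tx = 2656 bits / 1.29095e-08 s = 206 Gbps.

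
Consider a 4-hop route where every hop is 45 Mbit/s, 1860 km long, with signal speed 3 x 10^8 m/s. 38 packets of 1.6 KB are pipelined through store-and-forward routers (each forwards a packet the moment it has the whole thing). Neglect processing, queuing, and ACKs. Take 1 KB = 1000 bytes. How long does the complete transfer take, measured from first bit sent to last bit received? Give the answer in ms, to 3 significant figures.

Per-hop transmission t_tx = L/R = 12800/45000000 = 0.284444 ms.
Per-hop propagation t_prop = 1860000/300000000 = 6.2 ms.
Pipeline fill: first packet needs 4·t_tx to clear all hops; remaining 37 packets each add one t_tx.
Total = (4+38-1)·t_tx + 4·t_prop = 41·0.284444 + 4·6.2 = 36.5 ms.

36.5 ms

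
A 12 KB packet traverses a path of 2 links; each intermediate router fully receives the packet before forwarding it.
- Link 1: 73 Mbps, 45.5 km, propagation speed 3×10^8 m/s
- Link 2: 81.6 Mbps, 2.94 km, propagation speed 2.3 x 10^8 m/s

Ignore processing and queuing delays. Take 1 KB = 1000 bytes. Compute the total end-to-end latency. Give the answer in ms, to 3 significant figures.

2.66 ms

L = 96000 bits.
Transmission delays (L/R per hop): 1.31507, 1.17647 ms; sum = 2.49154 ms.
Propagation delays (d/s per hop): 0.151667, 0.0127826 ms; sum = 0.164449 ms.
End-to-end = 2.66 ms.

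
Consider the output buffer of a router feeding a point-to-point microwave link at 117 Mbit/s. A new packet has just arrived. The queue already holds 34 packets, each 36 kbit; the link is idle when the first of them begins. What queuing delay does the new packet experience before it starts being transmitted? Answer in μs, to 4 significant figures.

Each queued packet: L/R = 36000/117000000 = 307.692 μs.
34 queued → 10461.5 μs.
Queuing delay = 10460 μs.

10460 μs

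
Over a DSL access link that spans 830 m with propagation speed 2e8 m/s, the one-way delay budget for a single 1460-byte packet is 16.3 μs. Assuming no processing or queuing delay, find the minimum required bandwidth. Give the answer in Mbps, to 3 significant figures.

961 Mbps

L = 11680 bits.
Propagation delay = 830 / 200000000 = 4.15 μs.
Transmission budget = 16.3 − 4.15 = 12.15 μs.
R ≥ L / t_tx = 11680 bits / 1.215e-05 s = 961 Mbps.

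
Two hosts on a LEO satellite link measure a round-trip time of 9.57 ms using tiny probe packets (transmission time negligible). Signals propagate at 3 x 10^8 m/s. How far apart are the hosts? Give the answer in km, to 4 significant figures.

1436 km

One-way propagation = RTT/2 = 4.785 ms.
d = s × t = 300000000 × 0.004785 = 1436 km.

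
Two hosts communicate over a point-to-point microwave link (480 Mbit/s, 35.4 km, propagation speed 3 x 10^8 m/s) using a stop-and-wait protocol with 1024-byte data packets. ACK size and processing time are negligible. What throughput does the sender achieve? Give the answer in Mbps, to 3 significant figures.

32.4 Mbps

t_tx = L/R = 8192/480000000 = 1.70667e-05 s.
t_prop = 35400/300000000 = 0.000118 s; RTT = 0.000236 s.
Cycle = t_tx + RTT = 0.000253067 s.
Throughput = L / cycle = 8192 / 0.000253067 = 32.4 Mbps.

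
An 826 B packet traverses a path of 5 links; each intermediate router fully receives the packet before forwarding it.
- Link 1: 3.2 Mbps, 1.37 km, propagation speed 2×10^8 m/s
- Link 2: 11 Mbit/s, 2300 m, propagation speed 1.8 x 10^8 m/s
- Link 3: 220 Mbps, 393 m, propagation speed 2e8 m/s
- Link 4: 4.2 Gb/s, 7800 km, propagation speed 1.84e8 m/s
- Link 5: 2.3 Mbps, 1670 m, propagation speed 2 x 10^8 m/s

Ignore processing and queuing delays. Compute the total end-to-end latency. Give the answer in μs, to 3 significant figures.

L = 826 × 8 = 6608 bits.
Transmission delays (L/R per hop): 2065, 600.727, 30.0364, 1.57333, 2873.04 μs; sum = 5570.38 μs.
Propagation delays (d/s per hop): 6.85, 12.7778, 1.965, 42391.3, 8.35 μs; sum = 42421.2 μs.
End-to-end = 48000 μs.

48000 μs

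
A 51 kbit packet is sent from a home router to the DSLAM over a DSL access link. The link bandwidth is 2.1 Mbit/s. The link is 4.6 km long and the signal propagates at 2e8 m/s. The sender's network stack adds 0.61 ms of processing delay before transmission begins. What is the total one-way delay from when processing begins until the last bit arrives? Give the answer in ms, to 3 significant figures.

24.9 ms

L = 51000 bits.
Transmission delay = L/R = 51000 / 2100000 = 24.2857 ms.
Propagation delay = d/s = 4600 m / 200000000 m/s = 0.023 ms.
Plus processing delay 0.61 ms = 0.61 ms.
Total = 24.9 ms.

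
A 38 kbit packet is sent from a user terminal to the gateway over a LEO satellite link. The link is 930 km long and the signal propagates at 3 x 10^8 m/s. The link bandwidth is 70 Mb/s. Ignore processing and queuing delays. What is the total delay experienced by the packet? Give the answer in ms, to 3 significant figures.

L = 38000 bits.
Transmission delay = L/R = 38000 / 70000000 = 0.542857 ms.
Propagation delay = d/s = 930000 m / 300000000 m/s = 3.1 ms.
Total = 3.64 ms.

3.64 ms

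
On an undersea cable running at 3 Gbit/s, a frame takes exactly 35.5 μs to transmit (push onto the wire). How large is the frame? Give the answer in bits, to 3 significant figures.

L = R × t_tx = 3000000000 b/s × 3.55e-05 s = 106500 bits.

107000 bits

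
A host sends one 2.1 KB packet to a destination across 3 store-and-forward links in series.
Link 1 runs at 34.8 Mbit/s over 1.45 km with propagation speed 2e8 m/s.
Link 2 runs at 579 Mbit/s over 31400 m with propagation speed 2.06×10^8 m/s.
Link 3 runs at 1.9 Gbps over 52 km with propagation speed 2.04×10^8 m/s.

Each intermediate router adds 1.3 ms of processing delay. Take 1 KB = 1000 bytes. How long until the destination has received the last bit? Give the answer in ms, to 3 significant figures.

3.54 ms

L = 16800 bits.
Transmission delays (L/R per hop): 0.482759, 0.0290155, 0.00884211 ms; sum = 0.520616 ms.
Propagation delays (d/s per hop): 0.00725, 0.152427, 0.254902 ms; sum = 0.414579 ms.
Processing at 2 router(s): 2 × 1.3 ms = 2.6 ms.
End-to-end = 3.54 ms.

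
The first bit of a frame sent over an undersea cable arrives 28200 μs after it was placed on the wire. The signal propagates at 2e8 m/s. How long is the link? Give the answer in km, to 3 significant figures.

d = s × t_prop = 200000000 × 0.0282 = 5640 km.

5640 km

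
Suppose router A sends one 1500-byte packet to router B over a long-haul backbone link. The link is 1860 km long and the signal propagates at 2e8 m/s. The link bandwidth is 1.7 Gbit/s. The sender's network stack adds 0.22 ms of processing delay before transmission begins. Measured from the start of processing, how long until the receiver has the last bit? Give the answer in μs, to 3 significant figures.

L = 1500 × 8 = 12000 bits.
Transmission delay = L/R = 12000 / 1700000000 = 7.05882 μs.
Propagation delay = d/s = 1860000 m / 200000000 m/s = 9300 μs.
Plus processing delay 0.22 ms = 220 μs.
Total = 9530 μs.

9530 μs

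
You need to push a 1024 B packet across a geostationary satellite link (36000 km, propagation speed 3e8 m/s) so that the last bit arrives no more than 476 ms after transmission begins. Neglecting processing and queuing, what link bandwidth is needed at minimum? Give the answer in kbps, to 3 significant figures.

23.0 kbps

L = 8192 bits.
Propagation delay = 36000000 / 300000000 = 120 ms.
Transmission budget = 476 − 120 = 356 ms.
R ≥ L / t_tx = 8192 bits / 0.356 s = 23.0 kbps.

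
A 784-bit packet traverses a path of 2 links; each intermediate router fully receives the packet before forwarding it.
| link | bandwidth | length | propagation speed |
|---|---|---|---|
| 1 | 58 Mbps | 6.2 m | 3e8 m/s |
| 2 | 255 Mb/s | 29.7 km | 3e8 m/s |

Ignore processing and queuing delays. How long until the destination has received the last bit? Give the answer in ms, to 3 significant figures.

0.116 ms

Transmission delays (L/R per hop): 0.0135172, 0.00307451 ms; sum = 0.0165918 ms.
Propagation delays (d/s per hop): 2.06667e-05, 0.099 ms; sum = 0.0990207 ms.
End-to-end = 0.116 ms.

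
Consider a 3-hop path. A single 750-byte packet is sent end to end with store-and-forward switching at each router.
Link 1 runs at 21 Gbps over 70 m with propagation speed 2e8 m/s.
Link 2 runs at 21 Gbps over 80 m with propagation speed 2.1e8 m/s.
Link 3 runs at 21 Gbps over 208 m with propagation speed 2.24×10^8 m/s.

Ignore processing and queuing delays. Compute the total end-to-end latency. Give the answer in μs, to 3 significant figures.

2.52 μs

L = 750 × 8 = 6000 bits.
Transmission delay per hop = L/R = 6000/21000000000 = 0.285714 μs; 3 hops → 0.857143 μs.
Propagation delays (d/s per hop): 0.35, 0.380952, 0.928571 μs; sum = 1.65952 μs.
End-to-end = 2.52 μs.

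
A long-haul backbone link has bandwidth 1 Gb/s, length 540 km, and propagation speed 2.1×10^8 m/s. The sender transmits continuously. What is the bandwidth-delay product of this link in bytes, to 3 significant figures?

321000 bytes

Propagation delay = 540000 / 210000000 = 0.00257143 s.
BDP = R × t_prop = 1000000000 × 0.00257143 = 2571430 bits.
In bytes: 2571430/8 = 321000 bytes.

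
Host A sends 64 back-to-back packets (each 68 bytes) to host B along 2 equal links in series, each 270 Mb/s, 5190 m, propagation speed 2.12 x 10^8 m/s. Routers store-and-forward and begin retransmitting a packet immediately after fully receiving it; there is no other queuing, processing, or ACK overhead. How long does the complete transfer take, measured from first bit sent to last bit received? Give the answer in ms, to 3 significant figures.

0.180 ms

Per-hop transmission t_tx = L/R = 544/270000000 = 0.00201481 ms.
Per-hop propagation t_prop = 5190/212000000 = 0.0244811 ms.
Pipeline fill: first packet needs 2·t_tx to clear all hops; remaining 63 packets each add one t_tx.
Total = (2+64-1)·t_tx + 2·t_prop = 65·0.00201481 + 2·0.0244811 = 0.180 ms.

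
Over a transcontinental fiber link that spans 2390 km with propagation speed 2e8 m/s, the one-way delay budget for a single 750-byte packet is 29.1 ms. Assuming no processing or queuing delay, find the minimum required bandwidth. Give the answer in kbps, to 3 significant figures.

350 kbps

L = 6000 bits.
Propagation delay = 2390000 / 200000000 = 11.95 ms.
Transmission budget = 29.1 − 11.95 = 17.15 ms.
R ≥ L / t_tx = 6000 bits / 0.01715 s = 350 kbps.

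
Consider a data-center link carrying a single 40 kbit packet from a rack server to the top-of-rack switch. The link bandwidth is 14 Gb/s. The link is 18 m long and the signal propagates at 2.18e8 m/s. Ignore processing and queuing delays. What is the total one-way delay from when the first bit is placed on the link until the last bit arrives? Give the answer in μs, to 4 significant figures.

L = 40000 bits.
Transmission delay = L/R = 40000 / 14000000000 = 2.85714 μs.
Propagation delay = d/s = 18 m / 2.18e+08 m/s = 0.0825688 μs.
Total = 2.940 μs.

2.940 μs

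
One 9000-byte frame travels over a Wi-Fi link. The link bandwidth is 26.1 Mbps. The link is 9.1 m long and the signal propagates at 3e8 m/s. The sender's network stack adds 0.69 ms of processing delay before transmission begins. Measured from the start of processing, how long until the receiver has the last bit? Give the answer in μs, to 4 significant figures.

3449 μs

L = 9000 × 8 = 72000 bits.
Transmission delay = L/R = 72000 / 26100000 = 2758.62 μs.
Propagation delay = d/s = 9.1 m / 300000000 m/s = 0.0303333 μs.
Plus processing delay 0.69 ms = 690 μs.
Total = 3449 μs.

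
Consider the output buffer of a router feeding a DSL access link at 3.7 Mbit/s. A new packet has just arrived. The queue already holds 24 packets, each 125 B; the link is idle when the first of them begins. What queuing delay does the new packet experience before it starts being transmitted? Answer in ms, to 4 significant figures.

6.486 ms

Each queued packet: L/R = 1000/3700000 = 0.27027 ms.
24 queued → 6.48649 ms.
Queuing delay = 6.486 ms.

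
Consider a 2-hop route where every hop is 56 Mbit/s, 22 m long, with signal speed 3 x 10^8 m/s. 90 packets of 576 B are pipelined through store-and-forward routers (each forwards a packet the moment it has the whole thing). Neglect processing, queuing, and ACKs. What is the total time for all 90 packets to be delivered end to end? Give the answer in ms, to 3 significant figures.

7.49 ms

Per-hop transmission t_tx = L/R = 4608/56000000 = 0.0822857 ms.
Per-hop propagation t_prop = 22/300000000 = 7.33333e-05 ms.
Pipeline fill: first packet needs 2·t_tx to clear all hops; remaining 89 packets each add one t_tx.
Total = (2+90-1)·t_tx + 2·t_prop = 91·0.0822857 + 2·7.33333e-05 = 7.49 ms.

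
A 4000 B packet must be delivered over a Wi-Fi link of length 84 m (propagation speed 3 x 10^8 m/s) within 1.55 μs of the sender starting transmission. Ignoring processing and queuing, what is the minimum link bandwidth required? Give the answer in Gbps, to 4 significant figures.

L = 32000 bits.
Propagation delay = 84 / 300000000 = 0.28 μs.
Transmission budget = 1.55 − 0.28 = 1.27 μs.
R ≥ L / t_tx = 32000 bits / 1.27e-06 s = 25.20 Gbps.

25.20 Gbps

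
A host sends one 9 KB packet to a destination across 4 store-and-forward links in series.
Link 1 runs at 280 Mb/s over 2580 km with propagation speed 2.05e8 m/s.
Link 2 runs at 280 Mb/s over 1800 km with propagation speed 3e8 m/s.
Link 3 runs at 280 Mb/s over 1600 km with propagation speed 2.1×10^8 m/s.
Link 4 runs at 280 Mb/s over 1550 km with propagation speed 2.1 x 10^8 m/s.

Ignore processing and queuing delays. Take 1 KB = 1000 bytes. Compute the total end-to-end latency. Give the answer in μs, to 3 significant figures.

34600 μs

L = 72000 bits.
Transmission delay per hop = L/R = 72000/280000000 = 257.143 μs; 4 hops → 1028.57 μs.
Propagation delays (d/s per hop): 12585.4, 6000, 7619.05, 7380.95 μs; sum = 33585.4 μs.
End-to-end = 34600 μs.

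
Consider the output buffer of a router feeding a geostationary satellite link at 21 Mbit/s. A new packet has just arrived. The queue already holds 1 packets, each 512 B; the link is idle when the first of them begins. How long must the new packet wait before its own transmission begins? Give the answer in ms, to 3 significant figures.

0.195 ms

Each queued packet: L/R = 4096/21000000 = 0.195048 ms.
1 queued → 0.195048 ms.
Queuing delay = 0.195 ms.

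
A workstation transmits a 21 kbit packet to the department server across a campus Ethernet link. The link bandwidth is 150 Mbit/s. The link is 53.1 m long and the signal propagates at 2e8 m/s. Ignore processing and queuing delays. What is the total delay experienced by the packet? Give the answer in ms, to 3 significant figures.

L = 21000 bits.
Transmission delay = L/R = 21000 / 150000000 = 0.14 ms.
Propagation delay = d/s = 53.1 m / 200000000 m/s = 0.0002655 ms.
Total = 0.140 ms.

0.140 ms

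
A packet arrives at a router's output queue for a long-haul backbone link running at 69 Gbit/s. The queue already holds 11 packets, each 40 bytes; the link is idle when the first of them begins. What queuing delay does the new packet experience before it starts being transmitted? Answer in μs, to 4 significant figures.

Each queued packet: L/R = 320/69000000000 = 0.00463768 μs.
11 queued → 0.0510145 μs.
Queuing delay = 0.05101 μs.

0.05101 μs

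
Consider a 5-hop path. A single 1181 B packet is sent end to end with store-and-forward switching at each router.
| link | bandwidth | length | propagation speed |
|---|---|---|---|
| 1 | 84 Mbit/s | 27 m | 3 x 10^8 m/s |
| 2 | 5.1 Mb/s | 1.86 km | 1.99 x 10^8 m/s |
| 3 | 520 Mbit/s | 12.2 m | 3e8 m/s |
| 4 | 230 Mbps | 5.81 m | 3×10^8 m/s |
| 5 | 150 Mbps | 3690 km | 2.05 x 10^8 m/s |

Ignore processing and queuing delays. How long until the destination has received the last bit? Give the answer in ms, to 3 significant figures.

L = 1181 × 8 = 9448 bits.
Transmission delays (L/R per hop): 0.112476, 1.85255, 0.0181692, 0.0410783, 0.0629867 ms; sum = 2.08726 ms.
Propagation delays (d/s per hop): 9e-05, 0.00934673, 4.06667e-05, 1.93667e-05, 18 ms; sum = 18.0095 ms.
End-to-end = 20.1 ms.

20.1 ms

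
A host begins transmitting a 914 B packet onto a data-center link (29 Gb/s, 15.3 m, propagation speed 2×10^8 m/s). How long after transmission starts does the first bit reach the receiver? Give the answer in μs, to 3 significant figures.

First bit experiences only propagation delay: d/s = 15.3/200000000 = 0.0765 μs.

0.0765 μs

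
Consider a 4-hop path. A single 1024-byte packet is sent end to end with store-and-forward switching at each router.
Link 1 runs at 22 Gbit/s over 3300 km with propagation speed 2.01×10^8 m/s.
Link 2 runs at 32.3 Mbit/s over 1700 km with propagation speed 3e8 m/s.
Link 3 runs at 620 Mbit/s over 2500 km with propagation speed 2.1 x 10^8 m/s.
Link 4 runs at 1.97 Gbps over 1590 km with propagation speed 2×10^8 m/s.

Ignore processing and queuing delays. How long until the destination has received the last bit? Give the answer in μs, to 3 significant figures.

42200 μs

L = 1024 × 8 = 8192 bits.
Transmission delays (L/R per hop): 0.372364, 253.622, 13.2129, 4.15838 μs; sum = 271.366 μs.
Propagation delays (d/s per hop): 16417.9, 5666.67, 11904.8, 7950 μs; sum = 41939.3 μs.
End-to-end = 42200 μs.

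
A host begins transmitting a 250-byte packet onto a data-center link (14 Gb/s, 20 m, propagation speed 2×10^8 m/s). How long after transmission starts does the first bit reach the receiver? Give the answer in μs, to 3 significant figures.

First bit experiences only propagation delay: d/s = 20/200000000 = 0.100 μs.

0.100 μs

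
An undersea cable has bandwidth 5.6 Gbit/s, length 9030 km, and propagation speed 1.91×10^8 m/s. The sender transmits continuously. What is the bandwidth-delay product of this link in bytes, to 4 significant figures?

Propagation delay = 9030000 / 191000000 = 0.0472775 s.
BDP = R × t_prop = 5600000000 × 0.0472775 = 264754000 bits.
In bytes: 264754000/8 = 33090000 bytes.

33090000 bytes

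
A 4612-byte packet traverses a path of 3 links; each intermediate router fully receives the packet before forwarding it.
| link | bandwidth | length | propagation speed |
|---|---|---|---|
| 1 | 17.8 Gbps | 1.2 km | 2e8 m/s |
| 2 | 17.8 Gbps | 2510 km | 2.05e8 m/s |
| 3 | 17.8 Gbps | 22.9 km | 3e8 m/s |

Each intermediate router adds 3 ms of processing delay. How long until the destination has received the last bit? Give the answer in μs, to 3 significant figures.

18300 μs

L = 4612 × 8 = 36896 bits.
Transmission delay per hop = L/R = 36896/17800000000 = 2.07281 μs; 3 hops → 6.21843 μs.
Propagation delays (d/s per hop): 6, 12243.9, 76.3333 μs; sum = 12326.2 μs.
Processing at 2 router(s): 2 × 3 ms = 6000 μs.
End-to-end = 18300 μs.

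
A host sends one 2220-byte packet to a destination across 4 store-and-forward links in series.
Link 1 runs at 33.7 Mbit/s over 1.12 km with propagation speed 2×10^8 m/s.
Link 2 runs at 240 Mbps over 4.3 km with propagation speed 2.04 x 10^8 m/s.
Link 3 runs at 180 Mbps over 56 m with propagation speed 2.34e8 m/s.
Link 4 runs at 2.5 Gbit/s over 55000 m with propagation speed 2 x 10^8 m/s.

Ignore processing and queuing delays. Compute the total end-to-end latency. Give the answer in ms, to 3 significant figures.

L = 2220 × 8 = 17760 bits.
Transmission delays (L/R per hop): 0.527003, 0.074, 0.0986667, 0.007104 ms; sum = 0.706774 ms.
Propagation delays (d/s per hop): 0.0056, 0.0210784, 0.000239316, 0.275 ms; sum = 0.301918 ms.
End-to-end = 1.01 ms.

1.01 ms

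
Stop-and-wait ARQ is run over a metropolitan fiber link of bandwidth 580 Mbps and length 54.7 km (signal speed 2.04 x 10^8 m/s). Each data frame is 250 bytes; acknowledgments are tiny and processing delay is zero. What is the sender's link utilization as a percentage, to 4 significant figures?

t_tx = L/R = 2000/580000000 = 3.44828e-06 s.
t_prop = 54700/204000000 = 0.000268137 s; RTT = 0.000536275 s.
Cycle = t_tx + RTT = 0.000539723 s.
Utilization = t_tx / cycle = 3.44828e-06/0.000539723 = 0.6389 %.

0.6389 %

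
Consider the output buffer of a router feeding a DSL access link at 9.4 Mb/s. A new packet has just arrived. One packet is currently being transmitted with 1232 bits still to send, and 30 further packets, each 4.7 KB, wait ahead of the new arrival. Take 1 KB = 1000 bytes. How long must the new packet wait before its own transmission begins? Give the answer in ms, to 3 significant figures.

120 ms

Each queued packet: L/R = 37600/9400000 = 4 ms.
30 queued → 120 ms.
Plus remaining 1232 bits of current packet: 0.131064 ms.
Queuing delay = 120 ms.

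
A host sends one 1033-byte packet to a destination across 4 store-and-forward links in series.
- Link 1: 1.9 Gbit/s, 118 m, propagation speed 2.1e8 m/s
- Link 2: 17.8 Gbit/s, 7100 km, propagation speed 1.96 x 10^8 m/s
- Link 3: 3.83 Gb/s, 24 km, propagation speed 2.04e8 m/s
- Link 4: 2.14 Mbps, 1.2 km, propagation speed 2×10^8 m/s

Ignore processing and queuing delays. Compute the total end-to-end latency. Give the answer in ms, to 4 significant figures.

L = 1033 × 8 = 8264 bits.
Transmission delays (L/R per hop): 0.00434947, 0.00046427, 0.0021577, 3.86168 ms; sum = 3.86865 ms.
Propagation delays (d/s per hop): 0.000561905, 36.2245, 0.117647, 0.006 ms; sum = 36.3487 ms.
End-to-end = 40.22 ms.

40.22 ms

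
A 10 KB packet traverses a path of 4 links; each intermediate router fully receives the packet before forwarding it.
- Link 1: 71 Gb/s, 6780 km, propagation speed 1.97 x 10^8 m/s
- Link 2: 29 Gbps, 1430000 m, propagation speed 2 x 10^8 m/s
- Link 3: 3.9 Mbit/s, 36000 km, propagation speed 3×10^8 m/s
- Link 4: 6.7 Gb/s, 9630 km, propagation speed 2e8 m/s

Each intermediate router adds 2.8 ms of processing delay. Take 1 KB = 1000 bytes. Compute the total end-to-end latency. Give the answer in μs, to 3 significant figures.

239000 μs

L = 80000 bits.
Transmission delays (L/R per hop): 1.12676, 2.75862, 20512.8, 11.9403 μs; sum = 20528.6 μs.
Propagation delays (d/s per hop): 34416.2, 7150, 120000, 48150 μs; sum = 209716 μs.
Processing at 3 router(s): 3 × 2.8 ms = 8400 μs.
End-to-end = 239000 μs.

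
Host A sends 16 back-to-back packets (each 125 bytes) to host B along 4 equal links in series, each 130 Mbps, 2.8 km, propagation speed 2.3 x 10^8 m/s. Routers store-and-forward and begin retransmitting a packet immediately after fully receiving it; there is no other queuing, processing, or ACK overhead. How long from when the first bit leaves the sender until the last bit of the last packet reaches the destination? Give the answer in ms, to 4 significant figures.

0.1948 ms

Per-hop transmission t_tx = L/R = 1000/130000000 = 0.00769231 ms.
Per-hop propagation t_prop = 2800/2.3e+08 = 0.0121739 ms.
Pipeline fill: first packet needs 4·t_tx to clear all hops; remaining 15 packets each add one t_tx.
Total = (4+16-1)·t_tx + 4·t_prop = 19·0.00769231 + 4·0.0121739 = 0.1948 ms.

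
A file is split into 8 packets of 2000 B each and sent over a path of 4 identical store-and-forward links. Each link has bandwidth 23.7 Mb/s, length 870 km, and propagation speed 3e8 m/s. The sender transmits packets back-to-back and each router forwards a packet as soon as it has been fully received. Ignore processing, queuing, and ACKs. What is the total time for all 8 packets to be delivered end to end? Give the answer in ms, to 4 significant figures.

Per-hop transmission t_tx = L/R = 16000/23700000 = 0.675105 ms.
Per-hop propagation t_prop = 870000/300000000 = 2.9 ms.
Pipeline fill: first packet needs 4·t_tx to clear all hops; remaining 7 packets each add one t_tx.
Total = (4+8-1)·t_tx + 4·t_prop = 11·0.675105 + 4·2.9 = 19.03 ms.

19.03 ms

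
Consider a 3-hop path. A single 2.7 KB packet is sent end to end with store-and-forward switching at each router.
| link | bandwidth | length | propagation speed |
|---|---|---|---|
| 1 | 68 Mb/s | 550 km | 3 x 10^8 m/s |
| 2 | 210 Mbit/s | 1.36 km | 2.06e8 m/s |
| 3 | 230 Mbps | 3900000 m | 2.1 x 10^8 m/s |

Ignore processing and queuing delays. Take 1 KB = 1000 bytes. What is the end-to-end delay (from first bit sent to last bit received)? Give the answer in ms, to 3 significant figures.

20.9 ms

L = 21600 bits.
Transmission delays (L/R per hop): 0.317647, 0.102857, 0.093913 ms; sum = 0.514417 ms.
Propagation delays (d/s per hop): 1.83333, 0.00660194, 18.5714 ms; sum = 20.4114 ms.
End-to-end = 20.9 ms.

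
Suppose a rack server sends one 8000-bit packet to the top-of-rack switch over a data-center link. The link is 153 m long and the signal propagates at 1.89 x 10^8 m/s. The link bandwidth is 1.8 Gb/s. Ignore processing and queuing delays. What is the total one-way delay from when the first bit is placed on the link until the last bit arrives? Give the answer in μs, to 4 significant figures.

Transmission delay = L/R = 8000 / 1800000000 = 4.44444 μs.
Propagation delay = d/s = 153 m / 189000000 m/s = 0.809524 μs.
Total = 5.254 μs.

5.254 μs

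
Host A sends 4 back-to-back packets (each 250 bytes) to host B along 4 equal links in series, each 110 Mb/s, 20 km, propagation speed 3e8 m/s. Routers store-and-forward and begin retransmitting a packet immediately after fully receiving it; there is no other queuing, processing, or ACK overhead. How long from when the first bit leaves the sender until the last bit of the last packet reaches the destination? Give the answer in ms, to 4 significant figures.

0.3939 ms

Per-hop transmission t_tx = L/R = 2000/110000000 = 0.0181818 ms.
Per-hop propagation t_prop = 20000/300000000 = 0.0666667 ms.
Pipeline fill: first packet needs 4·t_tx to clear all hops; remaining 3 packets each add one t_tx.
Total = (4+4-1)·t_tx + 4·t_prop = 7·0.0181818 + 4·0.0666667 = 0.3939 ms.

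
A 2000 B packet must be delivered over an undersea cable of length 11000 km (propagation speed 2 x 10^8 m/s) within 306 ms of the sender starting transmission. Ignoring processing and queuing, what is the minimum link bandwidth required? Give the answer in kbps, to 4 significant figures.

L = 16000 bits.
Propagation delay = 11000000 / 200000000 = 55 ms.
Transmission budget = 306 − 55 = 251 ms.
R ≥ L / t_tx = 16000 bits / 0.251 s = 63.75 kbps.

63.75 kbps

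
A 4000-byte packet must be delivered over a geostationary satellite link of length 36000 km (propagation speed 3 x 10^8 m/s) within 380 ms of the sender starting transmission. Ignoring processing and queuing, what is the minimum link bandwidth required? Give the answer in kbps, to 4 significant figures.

123.1 kbps

L = 32000 bits.
Propagation delay = 36000000 / 300000000 = 120 ms.
Transmission budget = 380 − 120 = 260 ms.
R ≥ L / t_tx = 32000 bits / 0.26 s = 123.1 kbps.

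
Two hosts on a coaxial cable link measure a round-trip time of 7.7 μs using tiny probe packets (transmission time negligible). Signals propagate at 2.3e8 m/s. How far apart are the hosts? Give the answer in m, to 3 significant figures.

One-way propagation = RTT/2 = 3.85 μs.
d = s × t = 2.3e+08 × 3.85e-06 = 886 m.

886 m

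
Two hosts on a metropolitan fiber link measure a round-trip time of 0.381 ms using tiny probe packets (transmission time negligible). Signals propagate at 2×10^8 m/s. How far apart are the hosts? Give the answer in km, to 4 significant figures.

One-way propagation = RTT/2 = 0.1905 ms.
d = s × t = 200000000 × 0.0001905 = 38.10 km.

38.10 km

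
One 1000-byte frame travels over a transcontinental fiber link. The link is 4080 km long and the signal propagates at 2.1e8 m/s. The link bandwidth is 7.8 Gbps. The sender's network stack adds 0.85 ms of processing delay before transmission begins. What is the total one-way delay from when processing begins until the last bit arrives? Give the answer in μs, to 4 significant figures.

20280 μs

L = 1000 × 8 = 8000 bits.
Transmission delay = L/R = 8000 / 7800000000 = 1.02564 μs.
Propagation delay = d/s = 4080000 m / 210000000 m/s = 19428.6 μs.
Plus processing delay 0.85 ms = 850 μs.
Total = 20280 μs.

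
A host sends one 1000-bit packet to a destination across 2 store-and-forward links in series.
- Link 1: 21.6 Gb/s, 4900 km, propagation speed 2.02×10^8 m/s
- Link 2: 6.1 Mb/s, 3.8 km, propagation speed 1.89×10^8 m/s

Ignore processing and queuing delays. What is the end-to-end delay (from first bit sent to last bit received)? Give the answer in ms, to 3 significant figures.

Transmission delays (L/R per hop): 4.62963e-05, 0.163934 ms; sum = 0.163981 ms.
Propagation delays (d/s per hop): 24.2574, 0.0201058 ms; sum = 24.2775 ms.
End-to-end = 24.4 ms.

24.4 ms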